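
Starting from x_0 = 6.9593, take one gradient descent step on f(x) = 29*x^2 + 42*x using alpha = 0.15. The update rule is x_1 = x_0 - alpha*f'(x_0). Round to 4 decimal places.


We compute the gradient at x_0 and apply the update.
f'(x) = 58*x + 42
f'(6.9593) = 58*6.9593 + 42 = 445.6394
x_1 = 6.9593 - 0.15*445.6394 = -59.8866


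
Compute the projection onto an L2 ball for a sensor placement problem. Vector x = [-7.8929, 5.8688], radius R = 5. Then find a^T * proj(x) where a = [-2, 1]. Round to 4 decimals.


Step 1: Compute ||x|| (intermediates to 6 decimals).
||x|| = sqrt((-7.8929)^2 + 5.8688^2) = 9.835684
Step 2: Project.
Since ||x|| > R, scale = R/||x|| = 5/9.835684 = 0.508353, proj(x) = scale * x
proj(x) = [-4.012379, 2.983422]
Step 3: Dot product.
a^T * proj(x) = -2*(-4.012379) + 1*2.983422 = 11.0082


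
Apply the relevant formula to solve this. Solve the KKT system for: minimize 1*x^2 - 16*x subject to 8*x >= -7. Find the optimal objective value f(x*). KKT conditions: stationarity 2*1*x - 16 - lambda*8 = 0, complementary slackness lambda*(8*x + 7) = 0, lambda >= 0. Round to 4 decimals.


Step 1: Try lambda = 0 (constraint inactive).
Stationarity: 2*1*x - 16 = 0
x* = 16/(2*1) = 8.0
Check constraint: 8*8.0 = 64.0 >= -7 -- satisfied.
Step 2: Compute optimal value.
f(x*) = 1*8.0^2 - 16*8.0 = -64.0


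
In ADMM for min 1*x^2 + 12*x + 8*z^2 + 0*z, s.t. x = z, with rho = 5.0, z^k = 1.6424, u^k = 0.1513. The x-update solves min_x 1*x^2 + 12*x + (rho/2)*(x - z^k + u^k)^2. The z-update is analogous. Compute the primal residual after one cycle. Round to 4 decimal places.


ADMM iteration with rho = 5.0, z^k = 1.6424, u^k = 0.1513
Step 1: x-update.
Minimize 1*x^2 + 12*x + (5.0/2)*(x - 1.6424 + 0.1513)^2
FOC: (2*1 + 5.0)*x = -12 + 5.0*(1.6424 - 0.1513)
x^{k+1} = -0.6492
Step 2: z-update.
Minimize 8*z^2 + 0*z + (5.0/2)*(-0.6492 - z + 0.1513)^2
FOC: (2*8 + 5.0)*z = 0 + 5.0*(-0.6492 + 0.1513)
z^{k+1} = -0.1186
Step 3: u-update.
u^{k+1} = 0.1513 - 0.6492 + 0.1186 = -0.3794
Step 4: Primal residual = |-0.6492 + 0.1186| = 0.5307


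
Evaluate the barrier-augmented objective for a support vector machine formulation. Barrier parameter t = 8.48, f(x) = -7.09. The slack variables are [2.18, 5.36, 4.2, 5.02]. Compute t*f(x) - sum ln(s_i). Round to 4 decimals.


Step 1: Compute log-barrier.
ln values: [0.7793, 1.679, 1.4351, 1.6134]
phi = -(0.7793 + 1.679 + 1.4351 + 1.6134) = -5.5068
Step 2: Compute augmented objective.
t*f(x) = 8.48*-7.09 = -60.1232
Total = -60.1232 - 5.5068 = -65.63


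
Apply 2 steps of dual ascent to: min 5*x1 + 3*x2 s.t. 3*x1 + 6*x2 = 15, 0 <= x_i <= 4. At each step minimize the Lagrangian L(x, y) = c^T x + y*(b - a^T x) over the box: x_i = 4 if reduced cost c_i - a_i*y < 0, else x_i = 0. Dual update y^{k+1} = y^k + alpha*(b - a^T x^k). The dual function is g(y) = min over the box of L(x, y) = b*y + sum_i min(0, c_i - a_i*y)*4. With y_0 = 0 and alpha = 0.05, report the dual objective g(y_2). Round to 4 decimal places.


Dual ascent for LP: min 5*x1 + 3*x2, 3*x1 + 6*x2 = 15, 0 <= x_i <= 4
Step 1: y^k = 0.0, reduced costs: (5.0, 3.0)
  x^k = (0.0, 0.0), subgradient = b - a^T x = 15.0
  y^{k+1} = 0.0 + 0.05*15.0 = 0.75
Step 2: y^k = 0.75, reduced costs: (2.75, -1.5)
  x^k = (0.0, 4.0), subgradient = b - a^T x = -9.0
  y^{k+1} = 0.75 + 0.05*-9.0 = 0.3
Dual objective at y_2 = 0.3: reduced costs (4.1, 1.2), box minimizer x = (0.0, 0.0)
g(y_2) = b*y + (c1 - a1*y)*x1 + (c2 - a2*y)*x2 = 15*0.3 + 4.1*0.0 + 1.2*0.0 = 4.5 + 0.0 + 0.0 = 4.5


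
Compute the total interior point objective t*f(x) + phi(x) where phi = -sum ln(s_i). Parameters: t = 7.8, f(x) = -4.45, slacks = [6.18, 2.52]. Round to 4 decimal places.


Step 1: Compute log-barrier.
ln values: [1.8213, 0.9243]
phi = -(1.8213 + 0.9243) = -2.7456
Step 2: Compute augmented objective.
t*f(x) = 7.8*-4.45 = -34.71
Total = -34.71 - 2.7456 = -37.4556


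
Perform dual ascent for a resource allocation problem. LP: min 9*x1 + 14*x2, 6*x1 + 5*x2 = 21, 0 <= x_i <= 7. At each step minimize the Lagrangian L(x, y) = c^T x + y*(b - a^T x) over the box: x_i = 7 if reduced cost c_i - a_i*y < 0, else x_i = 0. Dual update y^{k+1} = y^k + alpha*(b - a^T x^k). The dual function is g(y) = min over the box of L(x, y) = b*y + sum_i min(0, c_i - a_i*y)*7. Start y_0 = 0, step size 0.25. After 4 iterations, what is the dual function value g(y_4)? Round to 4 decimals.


Dual ascent for LP: min 9*x1 + 14*x2, 6*x1 + 5*x2 = 21, 0 <= x_i <= 7
Step 1: y^k = 0.0, reduced costs: (9.0, 14.0)
  x^k = (0.0, 0.0), subgradient = b - a^T x = 21.0
  y^{k+1} = 0.0 + 0.25*21.0 = 5.25
Step 2: y^k = 5.25, reduced costs: (-22.5, -12.25)
  x^k = (7.0, 7.0), subgradient = b - a^T x = -56.0
  y^{k+1} = 5.25 + 0.25*-56.0 = -8.75
Step 3: y^k = -8.75, reduced costs: (61.5, 57.75)
  x^k = (0.0, 0.0), subgradient = b - a^T x = 21.0
  y^{k+1} = -8.75 + 0.25*21.0 = -3.5
Step 4: y^k = -3.5, reduced costs: (30.0, 31.5)
  x^k = (0.0, 0.0), subgradient = b - a^T x = 21.0
  y^{k+1} = -3.5 + 0.25*21.0 = 1.75
Dual objective at y_4 = 1.75: reduced costs (-1.5, 5.25), box minimizer x = (7.0, 0.0)
g(y_4) = b*y + (c1 - a1*y)*x1 + (c2 - a2*y)*x2 = 21*1.75 + (-1.5)*7.0 + 5.25*0.0 = 36.75 - 10.5 + 0.0 = 26.25


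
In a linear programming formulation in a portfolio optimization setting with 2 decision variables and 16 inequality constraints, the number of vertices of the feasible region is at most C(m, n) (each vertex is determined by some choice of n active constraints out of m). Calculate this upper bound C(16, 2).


Each vertex corresponds to some choice of n active constraints out of m, so the number of vertices is at most C(m, n) = m! / (n!(m-n)!).
m = 16, n = 2
Numerator: 16 * 15
Denominator: 2! = 2
C(16, 2) = 120


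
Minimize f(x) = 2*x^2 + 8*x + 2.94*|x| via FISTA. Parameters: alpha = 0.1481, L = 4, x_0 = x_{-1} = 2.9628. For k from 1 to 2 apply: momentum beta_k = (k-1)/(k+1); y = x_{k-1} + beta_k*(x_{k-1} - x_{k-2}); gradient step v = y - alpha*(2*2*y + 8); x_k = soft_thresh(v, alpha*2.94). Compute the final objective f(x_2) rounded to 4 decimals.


FISTA on f(x) = 2*x^2 + 8*x + 2.94*|x|
L = 4, alpha = 0.1481
Iteration 1: beta = 0.0, y = 2.9628 + 0.0*(2.9628 - 2.9628) = 2.9628
  grad(y) = 19.8512, v = y - alpha*grad = 0.0228
  prox(v) = soft_thresh(0.0228, 0.4354) = 0.0
Iteration 2: beta = 0.3333, y = 0.0 + 0.3333*(0.0 - 2.9628) = -0.9876
  grad(y) = 4.0496, v = y - alpha*grad = -1.5873
  prox(v) = soft_thresh(-1.5873, 0.4354) = -1.1519
f(x_2) = 2*(-1.1519)^2 + 8*(-1.1519) + 2.94*|-1.1519| = -3.1749


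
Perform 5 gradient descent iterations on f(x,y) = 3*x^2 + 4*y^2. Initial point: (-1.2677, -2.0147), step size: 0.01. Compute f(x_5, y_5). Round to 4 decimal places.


Gradient descent on f(x,y) = 3*x^2 + 4*y^2.
Starting point: (-1.2677, -2.0147), alpha = 0.01
Step 1: grad_x = 2*3*-1.2677 = -7.6062, grad_y = 2*4*-2.0147 = -16.1176
  x_1 = -1.2677 - 0.01*-7.6062 = -1.1916
  y_1 = -2.0147 - 0.01*-16.1176 = -1.8535
Step 2: grad_x = 2*3*-1.1916 = -7.1498, grad_y = 2*4*-1.8535 = -14.8282
  x_2 = -1.1916 - 0.01*-7.1498 = -1.1201
  y_2 = -1.8535 - 0.01*-14.8282 = -1.7052
Step 3: grad_x = 2*3*-1.1201 = -6.7208, grad_y = 2*4*-1.7052 = -13.6419
  x_3 = -1.1201 - 0.01*-6.7208 = -1.0529
  y_3 = -1.7052 - 0.01*-13.6419 = -1.5688
Step 4: grad_x = 2*3*-1.0529 = -6.3176, grad_y = 2*4*-1.5688 = -12.5506
  x_4 = -1.0529 - 0.01*-6.3176 = -0.9898
  y_4 = -1.5688 - 0.01*-12.5506 = -1.4433
Step 5: grad_x = 2*3*-0.9898 = -5.9385, grad_y = 2*4*-1.4433 = -11.5465
  x_5 = -0.9898 - 0.01*-5.9385 = -0.9304
  y_5 = -1.4433 - 0.01*-11.5465 = -1.3279
f(-0.9304, -1.3279) = 3*(-0.9304)^2 + 4*(-1.3279)^2 = 9.6495


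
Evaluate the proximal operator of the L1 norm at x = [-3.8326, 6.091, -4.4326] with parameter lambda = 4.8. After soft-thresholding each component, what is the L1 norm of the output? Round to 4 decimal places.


Soft-thresholding with lambda = 4.8:
prox(-3.8326) = sign(-3.8326)*max(|-3.8326| - 4.8, 0) = 0.0
prox(6.091) = sign(6.091)*max(|6.091| - 4.8, 0) = 1.291
prox(-4.4326) = sign(-4.4326)*max(|-4.4326| - 4.8, 0) = 0.0
prox(x) = [0.0, 1.291, 0.0]
||prox(x)||_1 = 0.0 + 1.291 + 0.0 = 1.291


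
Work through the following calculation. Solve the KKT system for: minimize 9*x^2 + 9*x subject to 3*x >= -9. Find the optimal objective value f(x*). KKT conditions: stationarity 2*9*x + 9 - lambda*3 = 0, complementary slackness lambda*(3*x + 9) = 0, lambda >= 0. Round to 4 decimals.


Step 1: Try lambda = 0 (constraint inactive).
Stationarity: 2*9*x + 9 = 0
x* = -9/(2*9) = -0.5
Check constraint: 3*-0.5 = -1.5 >= -9 -- satisfied.
Step 2: Compute optimal value.
f(x*) = 9*(-0.5)^2 + 9*(-0.5) = -2.25


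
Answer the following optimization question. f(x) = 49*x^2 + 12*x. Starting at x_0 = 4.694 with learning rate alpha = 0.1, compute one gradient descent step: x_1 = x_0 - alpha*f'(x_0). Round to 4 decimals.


We compute the gradient at x_0 and apply the update.
f'(x) = 98*x + 12
f'(4.694) = 98*4.694 + 12 = 472.012
x_1 = 4.694 - 0.1*472.012 = -42.5072


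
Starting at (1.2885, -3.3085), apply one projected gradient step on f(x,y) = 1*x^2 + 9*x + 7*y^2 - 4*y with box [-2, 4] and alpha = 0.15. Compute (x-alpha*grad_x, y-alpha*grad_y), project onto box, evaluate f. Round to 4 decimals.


Step 1: Compute gradient at (1.2885, -3.3085).
grad_x = 2*1*1.2885 + 9 = 11.577
grad_y = 2*7*-3.3085 - 4 = -50.319
Step 2: Gradient step.
x_raw = 1.2885 - 0.15*11.577 = -0.4481
y_raw = -3.3085 - 0.15*-50.319 = 4.2394
Step 3: Project onto [-2, 4].
x_proj = clip(-0.4481) = -0.4481
y_proj = clip(4.2394) = 4.0
Step 4: Evaluate f.
f(-0.4481, 4.0) = 92.1683


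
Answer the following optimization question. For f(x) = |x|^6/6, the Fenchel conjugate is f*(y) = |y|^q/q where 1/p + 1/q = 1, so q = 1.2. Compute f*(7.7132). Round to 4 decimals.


The conjugate exponent q satisfies 1/p + 1/q = 1.
p = 6, so q = 6/(6 - 1) = 1.2
|y|^q = 7.7132^1.2 = 11.606
f*(7.7132) = 11.606 / 1.2 = 9.6716


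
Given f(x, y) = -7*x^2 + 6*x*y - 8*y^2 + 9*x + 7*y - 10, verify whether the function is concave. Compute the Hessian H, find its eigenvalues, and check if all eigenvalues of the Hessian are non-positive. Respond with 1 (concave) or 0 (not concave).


The Hessian of f(x,y) = -7*x^2 + 6*x*y - 8*y^2 + 9*x + 7*y - 10 is:
H = [[-14, 6], [6, -16]]
Trace = -14 - 16 = -30
Determinant = -14*-16 - (6)^2 = 188
Discriminant = (-30)^2 - 4*188 = 148.0
Eigenvalues: lambda_1 = -21.0828, lambda_2 = -8.9172
The function is concave.

1


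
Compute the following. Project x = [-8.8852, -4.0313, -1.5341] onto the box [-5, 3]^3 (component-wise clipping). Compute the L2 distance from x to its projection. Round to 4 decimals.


Project each component onto [-5, 3].
clip(-8.8852) = -5.0, clip(-4.0313) = -4.0313, clip(-1.5341) = -1.5341
Projection = [-5.0, -4.0313, -1.5341]
Squared diffs: [15.0948, 0.0, 0.0]
Distance = sqrt(15.0948) = 3.8852


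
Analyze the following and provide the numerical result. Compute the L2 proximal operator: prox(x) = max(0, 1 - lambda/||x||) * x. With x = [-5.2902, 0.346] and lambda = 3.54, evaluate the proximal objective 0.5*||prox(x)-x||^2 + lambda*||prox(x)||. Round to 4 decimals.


Step 1: Compute ||x||.
||x|| = 5.3015
Step 2: Compute scaling factor.
scale = max(0, 1 - 3.54/5.3015) = 0.3323
Step 3: prox(x) = [-1.7577, 0.115]
||prox(x)|| = 1.7615
Step 4: Proximal objective.
0.5*||prox-x||^2 = 6.2658
lambda*||prox|| = 6.2357
Total = 12.5015


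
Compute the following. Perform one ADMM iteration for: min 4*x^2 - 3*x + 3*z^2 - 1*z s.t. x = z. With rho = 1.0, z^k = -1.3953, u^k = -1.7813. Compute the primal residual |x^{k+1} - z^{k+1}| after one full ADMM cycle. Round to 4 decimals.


ADMM iteration with rho = 1.0, z^k = -1.3953, u^k = -1.7813
Step 1: x-update.
Minimize 4*x^2 - 3*x + (1.0/2)*(x + 1.3953 - 1.7813)^2
FOC: (2*4 + 1.0)*x = 3 + 1.0*(-1.3953 + 1.7813)
x^{k+1} = 0.3762
Step 2: z-update.
Minimize 3*z^2 - 1*z + (1.0/2)*(0.3762 - z - 1.7813)^2
FOC: (2*3 + 1.0)*z = 1 + 1.0*(0.3762 - 1.7813)
z^{k+1} = -0.0579
Step 3: u-update.
u^{k+1} = -1.7813 + 0.3762 + 0.0579 = -1.3472
Step 4: Primal residual = |0.3762 + 0.0579| = 0.4341


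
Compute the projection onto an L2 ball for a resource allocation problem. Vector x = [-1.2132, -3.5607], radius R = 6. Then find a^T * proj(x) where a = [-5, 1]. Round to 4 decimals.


Step 1: Compute ||x|| (intermediates to 6 decimals).
||x|| = sqrt((-1.2132)^2 + (-3.5607)^2) = 3.761707
Step 2: Project.
Since ||x|| <= R, proj = x (no scaling needed).
proj(x) = [-1.2132, -3.5607]
Step 3: Dot product.
a^T * proj(x) = -5*(-1.2132) + 1*(-3.5607) = 2.5053


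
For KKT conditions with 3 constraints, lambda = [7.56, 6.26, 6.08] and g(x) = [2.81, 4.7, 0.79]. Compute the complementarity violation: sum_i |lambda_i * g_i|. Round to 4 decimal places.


KKT complementary slackness check:
lambda_1 * g_1 = 7.56 * 2.81 = 21.2436
lambda_2 * g_2 = 6.26 * 4.7 = 29.422
lambda_3 * g_3 = 6.08 * 0.79 = 4.8032
Total violation = 21.2436 + 29.422 + 4.8032 = 55.4688


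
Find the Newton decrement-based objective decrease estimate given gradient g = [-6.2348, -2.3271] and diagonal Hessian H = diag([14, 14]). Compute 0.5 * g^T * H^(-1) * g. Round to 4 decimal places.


Step 1: H is diagonal, so H^(-1) * g = [-0.4453, -0.1662].
Step 2: g^T H^(-1) g = sum_i g_i^2 / H_ii
  = (-6.2348)^2/14 + (-2.3271)^2/14
  = 2.7766 + 0.3868 = 3.1634
Step 3: Objective decrease = 0.5 * g^T H^(-1) g = 1.5817


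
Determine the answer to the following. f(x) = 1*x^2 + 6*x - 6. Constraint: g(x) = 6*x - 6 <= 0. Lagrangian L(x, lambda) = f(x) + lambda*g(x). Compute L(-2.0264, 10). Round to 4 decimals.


Step 1: Evaluate f(x).
f(-2.0264) = 1*(-2.0264)^2 + 6*(-2.0264) - 6 = -14.0521
Step 2: Evaluate g(x).
g(-2.0264) = 6*-2.0264 - 6 = -18.1584
Step 3: Compute Lagrangian.
L = -14.0521 + 10*-18.1584 = -195.6361


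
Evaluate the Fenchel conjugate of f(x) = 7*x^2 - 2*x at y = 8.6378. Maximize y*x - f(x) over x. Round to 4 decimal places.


f*(y) = sup_x {y*x - a*x^2 - b*x} = sup_x {(y-b)*x - a*x^2}
FOC: (y - b) - 2a*x = 0 => x* = (y - b)/(2a)
x* = (8.6378 + 2)/(2*7) = 0.7598
f*(8.6378) = (y-b)^2/(4a) = (8.6378 + 2)^2/(4*7)
= 113.1628/28 = 4.0415


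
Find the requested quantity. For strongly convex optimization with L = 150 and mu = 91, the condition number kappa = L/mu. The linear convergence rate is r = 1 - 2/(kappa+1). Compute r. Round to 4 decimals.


Step 1: Compute the condition number.
kappa = L/mu = 150/91 = 1.6484
Step 2: Compute the convergence rate.
r = 1 - 2/(kappa + 1) = 1 - 2*mu/(L + mu) = (L - mu)/(L + mu) = 59/241 = 0.2448


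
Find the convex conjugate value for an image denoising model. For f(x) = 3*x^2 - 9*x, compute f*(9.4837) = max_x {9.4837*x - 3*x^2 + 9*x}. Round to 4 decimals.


f*(y) = sup_x {y*x - a*x^2 - b*x} = sup_x {(y-b)*x - a*x^2}
FOC: (y - b) - 2a*x = 0 => x* = (y - b)/(2a)
x* = (9.4837 + 9)/(2*3) = 3.0806
f*(9.4837) = (y-b)^2/(4a) = (9.4837 + 9)^2/(4*3)
= 341.6472/12 = 28.4706


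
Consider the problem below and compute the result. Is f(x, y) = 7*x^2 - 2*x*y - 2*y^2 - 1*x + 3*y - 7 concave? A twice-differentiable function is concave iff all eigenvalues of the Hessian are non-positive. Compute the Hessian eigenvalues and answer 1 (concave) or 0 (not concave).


The Hessian of f(x,y) = 7*x^2 - 2*x*y - 2*y^2 - 1*x + 3*y - 7 is:
H = [[14, -2], [-2, -4]]
Trace = 14 - 4 = 10
Determinant = 14*-4 - (-2)^2 = -60
Discriminant = (10)^2 - 4*-60 = 340.0
Eigenvalues: lambda_1 = -4.2195, lambda_2 = 14.2195
The function is not concave.

0


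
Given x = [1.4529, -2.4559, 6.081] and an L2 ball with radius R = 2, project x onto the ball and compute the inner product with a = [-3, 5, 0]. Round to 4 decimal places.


Step 1: Compute ||x|| (intermediates to 6 decimals).
||x|| = sqrt(1.4529^2 + (-2.4559)^2 + 6.081^2) = 6.717211
Step 2: Project.
Since ||x|| > R, scale = R/||x|| = 2/6.717211 = 0.297743, proj(x) = scale * x
proj(x) = [0.432591, -0.731227, 1.810575]
Step 3: Dot product.
a^T * proj(x) = -3*0.432591 + 5*(-0.731227) + 0*1.810575 = -4.9539


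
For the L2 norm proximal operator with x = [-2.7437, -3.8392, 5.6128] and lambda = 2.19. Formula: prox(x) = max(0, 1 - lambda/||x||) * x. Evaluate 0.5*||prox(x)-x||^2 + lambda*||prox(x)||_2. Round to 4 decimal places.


Step 1: Compute ||x||.
||x|| = 7.3329
Step 2: Compute scaling factor.
scale = max(0, 1 - 2.19/7.3329) = 0.7013
Step 3: prox(x) = [-1.9243, -2.6926, 3.9365]
||prox(x)|| = 5.1429
Step 4: Proximal objective.
0.5*||prox-x||^2 = 2.3981
lambda*||prox|| = 11.263
Total = 13.6609


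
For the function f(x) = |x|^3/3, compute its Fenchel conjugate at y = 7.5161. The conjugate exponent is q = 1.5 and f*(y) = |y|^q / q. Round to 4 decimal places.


The conjugate exponent q satisfies 1/p + 1/q = 1.
p = 3, so q = 3/(3 - 1) = 1.5
|y|^q = 7.5161^1.5 = 20.6058
f*(7.5161) = 20.6058 / 1.5 = 13.7372


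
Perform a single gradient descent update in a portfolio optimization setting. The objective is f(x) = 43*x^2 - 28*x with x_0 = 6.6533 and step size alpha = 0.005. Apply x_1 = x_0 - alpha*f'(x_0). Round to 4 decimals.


We compute the gradient at x_0 and apply the update.
f'(x) = 86*x - 28
f'(6.6533) = 86*6.6533 - 28 = 544.1838
x_1 = 6.6533 - 0.005*544.1838 = 3.9324


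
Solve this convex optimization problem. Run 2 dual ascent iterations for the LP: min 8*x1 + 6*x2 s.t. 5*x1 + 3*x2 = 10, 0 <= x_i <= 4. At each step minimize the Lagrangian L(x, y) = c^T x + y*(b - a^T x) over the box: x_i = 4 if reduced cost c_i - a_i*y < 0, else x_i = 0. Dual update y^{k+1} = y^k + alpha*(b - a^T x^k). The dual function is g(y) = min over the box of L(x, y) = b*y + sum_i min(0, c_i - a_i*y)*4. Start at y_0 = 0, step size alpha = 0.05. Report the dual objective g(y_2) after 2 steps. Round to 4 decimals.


Dual ascent for LP: min 8*x1 + 6*x2, 5*x1 + 3*x2 = 10, 0 <= x_i <= 4
Step 1: y^k = 0.0, reduced costs: (8.0, 6.0)
  x^k = (0.0, 0.0), subgradient = b - a^T x = 10.0
  y^{k+1} = 0.0 + 0.05*10.0 = 0.5
Step 2: y^k = 0.5, reduced costs: (5.5, 4.5)
  x^k = (0.0, 0.0), subgradient = b - a^T x = 10.0
  y^{k+1} = 0.5 + 0.05*10.0 = 1.0
Dual objective at y_2 = 1.0: reduced costs (3.0, 3.0), box minimizer x = (0.0, 0.0)
g(y_2) = b*y + (c1 - a1*y)*x1 + (c2 - a2*y)*x2 = 10*1.0 + 3.0*0.0 + 3.0*0.0 = 10.0 + 0.0 + 0.0 = 10.0


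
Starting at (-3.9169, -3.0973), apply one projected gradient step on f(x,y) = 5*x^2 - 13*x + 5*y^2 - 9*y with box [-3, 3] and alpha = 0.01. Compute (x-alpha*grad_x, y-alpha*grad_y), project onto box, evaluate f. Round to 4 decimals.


Step 1: Compute gradient at (-3.9169, -3.0973).
grad_x = 2*5*-3.9169 - 13 = -52.169
grad_y = 2*5*-3.0973 - 9 = -39.973
Step 2: Gradient step.
x_raw = -3.9169 - 0.01*-52.169 = -3.3952
y_raw = -3.0973 - 0.01*-39.973 = -2.6976
Step 3: Project onto [-3, 3].
x_proj = clip(-3.3952) = -3.0
y_proj = clip(-2.6976) = -2.6976
Step 4: Evaluate f.
f(-3.0, -2.6976) = 144.6625


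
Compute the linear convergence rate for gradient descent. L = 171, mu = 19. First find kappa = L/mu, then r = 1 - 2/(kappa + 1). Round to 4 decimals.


Step 1: Compute the condition number.
kappa = L/mu = 171/19 = 9.0
Step 2: Compute the convergence rate.
r = 1 - 2/(kappa + 1) = 1 - 2*mu/(L + mu) = (L - mu)/(L + mu) = 152/190 = 0.8


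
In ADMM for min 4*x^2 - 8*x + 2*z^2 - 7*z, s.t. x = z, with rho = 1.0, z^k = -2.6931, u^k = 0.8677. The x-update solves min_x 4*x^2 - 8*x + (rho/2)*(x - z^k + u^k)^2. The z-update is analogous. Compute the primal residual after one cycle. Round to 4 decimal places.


ADMM iteration with rho = 1.0, z^k = -2.6931, u^k = 0.8677
Step 1: x-update.
Minimize 4*x^2 - 8*x + (1.0/2)*(x + 2.6931 + 0.8677)^2
FOC: (2*4 + 1.0)*x = 8 + 1.0*(-2.6931 - 0.8677)
x^{k+1} = 0.4932
Step 2: z-update.
Minimize 2*z^2 - 7*z + (1.0/2)*(0.4932 - z + 0.8677)^2
FOC: (2*2 + 1.0)*z = 7 + 1.0*(0.4932 + 0.8677)
z^{k+1} = 1.6722
Step 3: u-update.
u^{k+1} = 0.8677 + 0.4932 - 1.6722 = -0.3112
Step 4: Primal residual = |0.4932 - 1.6722| = 1.1789


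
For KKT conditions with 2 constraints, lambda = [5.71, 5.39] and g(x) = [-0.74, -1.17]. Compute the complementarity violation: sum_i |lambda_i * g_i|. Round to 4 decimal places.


KKT complementary slackness check:
lambda_1 * g_1 = 5.71 * -0.74 = -4.2254
lambda_2 * g_2 = 5.39 * -1.17 = -6.3063
Total violation = 4.2254 + 6.3063 = 10.5317


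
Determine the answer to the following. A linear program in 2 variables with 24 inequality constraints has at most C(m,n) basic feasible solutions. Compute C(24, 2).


Each vertex corresponds to some choice of n active constraints out of m, so the number of vertices is at most C(m, n) = m! / (n!(m-n)!).
m = 24, n = 2
Numerator: 24 * 23
Denominator: 2! = 2
C(24, 2) = 276


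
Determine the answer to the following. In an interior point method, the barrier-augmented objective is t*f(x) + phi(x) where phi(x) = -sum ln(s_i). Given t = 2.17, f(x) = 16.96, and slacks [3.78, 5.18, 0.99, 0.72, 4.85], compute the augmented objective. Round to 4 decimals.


Step 1: Compute log-barrier.
ln values: [1.3297, 1.6448, -0.0101, -0.3285, 1.579]
phi = -(1.3297 + 1.6448 - 0.0101 - 0.3285 + 1.579) = -4.215
Step 2: Compute augmented objective.
t*f(x) = 2.17*16.96 = 36.8032
Total = 36.8032 - 4.215 = 32.5882


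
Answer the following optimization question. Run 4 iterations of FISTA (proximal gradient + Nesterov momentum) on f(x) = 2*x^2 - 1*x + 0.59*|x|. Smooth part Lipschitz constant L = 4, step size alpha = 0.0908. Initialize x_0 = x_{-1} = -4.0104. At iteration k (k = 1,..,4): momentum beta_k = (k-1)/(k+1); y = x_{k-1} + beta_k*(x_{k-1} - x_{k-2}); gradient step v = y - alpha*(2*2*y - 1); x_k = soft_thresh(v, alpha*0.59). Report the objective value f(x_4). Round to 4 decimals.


FISTA on f(x) = 2*x^2 - 1*x + 0.59*|x|
L = 4, alpha = 0.0908
Iteration 1: beta = 0.0, y = -4.0104 + 0.0*(-4.0104 + 4.0104) = -4.0104
  grad(y) = -17.0416, v = y - alpha*grad = -2.463
  prox(v) = soft_thresh(-2.463, 0.0536) = -2.4095
Iteration 2: beta = 0.3333, y = -2.4095 + 0.3333*(-2.4095 + 4.0104) = -1.8758
  grad(y) = -8.5032, v = y - alpha*grad = -1.1037
  prox(v) = soft_thresh(-1.1037, 0.0536) = -1.0501
Iteration 3: beta = 0.5, y = -1.0501 + 0.5*(-1.0501 + 2.4095) = -0.3705
  grad(y) = -2.4819, v = y - alpha*grad = -0.1451
  prox(v) = soft_thresh(-0.1451, 0.0536) = -0.0916
Iteration 4: beta = 0.6, y = -0.0916 + 0.6*(-0.0916 + 1.0501) = 0.4836
  grad(y) = 0.9344, v = y - alpha*grad = 0.3988
  prox(v) = soft_thresh(0.3988, 0.0536) = 0.3452
f(x_4) = 2*0.3452^2 - 1*0.3452 + 0.59*|0.3452| = 0.0968


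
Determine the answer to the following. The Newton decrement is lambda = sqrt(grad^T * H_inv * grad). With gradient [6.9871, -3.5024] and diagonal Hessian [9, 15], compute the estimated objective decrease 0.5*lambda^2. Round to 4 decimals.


Step 1: H is diagonal, so H^(-1) * g = [0.7763, -0.2335].
Step 2: g^T H^(-1) g = sum_i g_i^2 / H_ii
  = (6.9871)^2/9 + (-3.5024)^2/15
  = 5.4244 + 0.8178 = 6.2422
Step 3: Objective decrease = 0.5 * g^T H^(-1) g = 3.1211


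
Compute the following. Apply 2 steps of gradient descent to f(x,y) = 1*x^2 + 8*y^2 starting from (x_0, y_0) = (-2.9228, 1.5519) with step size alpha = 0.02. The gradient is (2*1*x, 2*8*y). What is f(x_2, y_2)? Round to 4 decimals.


Gradient descent on f(x,y) = 1*x^2 + 8*y^2.
Starting point: (-2.9228, 1.5519), alpha = 0.02
Step 1: grad_x = 2*1*-2.9228 = -5.8456, grad_y = 2*8*1.5519 = 24.8304
  x_1 = -2.9228 - 0.02*-5.8456 = -2.8059
  y_1 = 1.5519 - 0.02*24.8304 = 1.0553
Step 2: grad_x = 2*1*-2.8059 = -5.6118, grad_y = 2*8*1.0553 = 16.8847
  x_2 = -2.8059 - 0.02*-5.6118 = -2.6937
  y_2 = 1.0553 - 0.02*16.8847 = 0.7176
f(-2.6937, 0.7176) = 1*(-2.6937)^2 + 8*0.7176^2 = 11.3753


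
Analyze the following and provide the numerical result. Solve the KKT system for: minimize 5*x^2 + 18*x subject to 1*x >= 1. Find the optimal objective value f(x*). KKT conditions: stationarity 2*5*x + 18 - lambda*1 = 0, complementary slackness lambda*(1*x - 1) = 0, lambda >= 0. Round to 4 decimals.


Step 1: Try lambda = 0 (constraint inactive).
x_unc = -18/(2*5) = -1.8
Check: 1*-1.8 = -1.8 < 1 -- violated!
Step 2: Constraint must be active: 1*x = 1
x* = 1/1 = 1.0
lambda = (2*5*1.0 + 18)/1 = 28.0
Step 3: Compute optimal value.
f(x*) = 5*1.0^2 + 18*1.0 = 23.0


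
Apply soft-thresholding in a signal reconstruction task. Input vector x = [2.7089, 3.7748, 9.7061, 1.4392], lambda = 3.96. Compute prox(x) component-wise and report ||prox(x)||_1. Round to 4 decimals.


Soft-thresholding with lambda = 3.96:
prox(2.7089) = sign(2.7089)*max(|2.7089| - 3.96, 0) = 0.0
prox(3.7748) = sign(3.7748)*max(|3.7748| - 3.96, 0) = 0.0
prox(9.7061) = sign(9.7061)*max(|9.7061| - 3.96, 0) = 5.7461
prox(1.4392) = sign(1.4392)*max(|1.4392| - 3.96, 0) = 0.0
prox(x) = [0.0, 0.0, 5.7461, 0.0]
||prox(x)||_1 = 0.0 + 0.0 + 5.7461 + 0.0 = 5.7461


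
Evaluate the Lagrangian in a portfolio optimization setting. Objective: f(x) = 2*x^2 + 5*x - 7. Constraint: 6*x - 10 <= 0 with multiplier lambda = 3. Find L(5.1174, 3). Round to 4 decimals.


Step 1: Evaluate f(x).
f(5.1174) = 2*5.1174^2 + 5*5.1174 - 7 = 70.9626
Step 2: Evaluate g(x).
g(5.1174) = 6*5.1174 - 10 = 20.7044
Step 3: Compute Lagrangian.
L = 70.9626 + 3*20.7044 = 133.0758


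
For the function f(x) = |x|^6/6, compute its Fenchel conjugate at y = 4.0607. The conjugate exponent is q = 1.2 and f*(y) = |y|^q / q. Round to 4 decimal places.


The conjugate exponent q satisfies 1/p + 1/q = 1.
p = 6, so q = 6/(6 - 1) = 1.2
|y|^q = 4.0607^1.2 = 5.3743
f*(4.0607) = 5.3743 / 1.2 = 4.4786


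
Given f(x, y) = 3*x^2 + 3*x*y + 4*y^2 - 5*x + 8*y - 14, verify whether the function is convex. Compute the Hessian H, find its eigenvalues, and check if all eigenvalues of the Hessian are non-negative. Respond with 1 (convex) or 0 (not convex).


The Hessian of f(x,y) = 3*x^2 + 3*x*y + 4*y^2 - 5*x + 8*y - 14 is:
H = [[6, 3], [3, 8]]
Trace = 6 + 8 = 14
Determinant = 6*8 - (3)^2 = 39
Discriminant = (14)^2 - 4*39 = 40.0
Eigenvalues: lambda_1 = 3.8377, lambda_2 = 10.1623
The function is convex.

1


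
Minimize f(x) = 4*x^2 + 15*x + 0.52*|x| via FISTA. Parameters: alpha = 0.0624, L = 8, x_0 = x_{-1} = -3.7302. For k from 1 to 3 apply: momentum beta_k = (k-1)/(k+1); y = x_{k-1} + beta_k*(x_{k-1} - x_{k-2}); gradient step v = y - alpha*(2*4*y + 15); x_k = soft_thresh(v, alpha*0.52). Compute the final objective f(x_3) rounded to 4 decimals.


FISTA on f(x) = 4*x^2 + 15*x + 0.52*|x|
L = 8, alpha = 0.0624
Iteration 1: beta = 0.0, y = -3.7302 + 0.0*(-3.7302 + 3.7302) = -3.7302
  grad(y) = -14.8416, v = y - alpha*grad = -2.8041
  prox(v) = soft_thresh(-2.8041, 0.0324) = -2.7716
Iteration 2: beta = 0.3333, y = -2.7716 + 0.3333*(-2.7716 + 3.7302) = -2.4521
  grad(y) = -4.6169, v = y - alpha*grad = -2.164
  prox(v) = soft_thresh(-2.164, 0.0324) = -2.1316
Iteration 3: beta = 0.5, y = -2.1316 + 0.5*(-2.1316 + 2.7716) = -1.8115
  grad(y) = 0.5077, v = y - alpha*grad = -1.8432
  prox(v) = soft_thresh(-1.8432, 0.0324) = -1.8108
f(x_3) = 4*(-1.8108)^2 + 15*(-1.8108) + 0.52*|-1.8108| = -13.1044


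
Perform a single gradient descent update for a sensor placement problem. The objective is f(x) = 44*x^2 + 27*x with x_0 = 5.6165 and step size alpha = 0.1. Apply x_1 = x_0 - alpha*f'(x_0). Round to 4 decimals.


We compute the gradient at x_0 and apply the update.
f'(x) = 88*x + 27
f'(5.6165) = 88*5.6165 + 27 = 521.252
x_1 = 5.6165 - 0.1*521.252 = -46.5087


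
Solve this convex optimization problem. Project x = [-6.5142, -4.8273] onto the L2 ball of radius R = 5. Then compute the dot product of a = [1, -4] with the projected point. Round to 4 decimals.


Step 1: Compute ||x|| (intermediates to 6 decimals).
||x|| = sqrt((-6.5142)^2 + (-4.8273)^2) = 8.107874
Step 2: Project.
Since ||x|| > R, scale = R/||x|| = 5/8.107874 = 0.616684, proj(x) = scale * x
proj(x) = [-4.017203, -2.976919]
Step 3: Dot product.
a^T * proj(x) = 1*(-4.017203) - 4*(-2.976919) = 7.8905


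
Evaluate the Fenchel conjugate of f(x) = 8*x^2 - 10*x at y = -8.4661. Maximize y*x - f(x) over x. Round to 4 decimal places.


f*(y) = sup_x {y*x - a*x^2 - b*x} = sup_x {(y-b)*x - a*x^2}
FOC: (y - b) - 2a*x = 0 => x* = (y - b)/(2a)
x* = (-8.4661 + 10)/(2*8) = 0.0959
f*(-8.4661) = (y-b)^2/(4a) = (-8.4661 + 10)^2/(4*8)
= 2.3528/32 = 0.0735


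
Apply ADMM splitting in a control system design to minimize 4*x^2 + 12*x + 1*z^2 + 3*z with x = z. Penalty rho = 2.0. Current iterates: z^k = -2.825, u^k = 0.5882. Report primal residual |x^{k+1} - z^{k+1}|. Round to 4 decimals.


ADMM iteration with rho = 2.0, z^k = -2.825, u^k = 0.5882
Step 1: x-update.
Minimize 4*x^2 + 12*x + (2.0/2)*(x + 2.825 + 0.5882)^2
FOC: (2*4 + 2.0)*x = -12 + 2.0*(-2.825 - 0.5882)
x^{k+1} = -1.8826
Step 2: z-update.
Minimize 1*z^2 + 3*z + (2.0/2)*(-1.8826 - z + 0.5882)^2
FOC: (2*1 + 2.0)*z = -3 + 2.0*(-1.8826 + 0.5882)
z^{k+1} = -1.3972
Step 3: u-update.
u^{k+1} = 0.5882 - 1.8826 + 1.3972 = 0.1028
Step 4: Primal residual = |-1.8826 + 1.3972| = 0.4854


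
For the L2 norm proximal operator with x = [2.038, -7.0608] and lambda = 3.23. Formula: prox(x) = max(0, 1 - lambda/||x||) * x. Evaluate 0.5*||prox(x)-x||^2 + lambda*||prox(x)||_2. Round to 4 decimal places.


Step 1: Compute ||x||.
||x|| = 7.349
Step 2: Compute scaling factor.
scale = max(0, 1 - 3.23/7.349) = 0.5605
Step 3: prox(x) = [1.1423, -3.9575]
||prox(x)|| = 4.119
Step 4: Proximal objective.
0.5*||prox-x||^2 = 5.2165
lambda*||prox|| = 13.3044
Total = 18.5209


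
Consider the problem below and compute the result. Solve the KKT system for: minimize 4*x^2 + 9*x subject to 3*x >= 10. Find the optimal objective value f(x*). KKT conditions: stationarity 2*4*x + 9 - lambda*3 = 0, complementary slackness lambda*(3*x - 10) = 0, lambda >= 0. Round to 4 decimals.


Step 1: Try lambda = 0 (constraint inactive).
x_unc = -9/(2*4) = -1.125
Check: 3*-1.125 = -3.375 < 10 -- violated!
Step 2: Constraint must be active: 3*x = 10
x* = 10/3 = 3.3333 (rounded; the exact value 10/3 is used below)
lambda = (2*4*(10/3) + 9)/3 = 11.8889
Step 3: Compute optimal value.
f(x*) = 4*(10/3)^2 + 9*(10/3) = 74.4444


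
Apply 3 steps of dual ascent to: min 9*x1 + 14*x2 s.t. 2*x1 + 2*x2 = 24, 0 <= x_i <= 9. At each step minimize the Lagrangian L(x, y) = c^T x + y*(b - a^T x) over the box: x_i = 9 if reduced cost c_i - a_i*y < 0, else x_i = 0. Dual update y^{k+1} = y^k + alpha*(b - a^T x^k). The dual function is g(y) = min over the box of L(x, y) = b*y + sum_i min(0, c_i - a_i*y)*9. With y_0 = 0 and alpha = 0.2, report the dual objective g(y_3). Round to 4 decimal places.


Dual ascent for LP: min 9*x1 + 14*x2, 2*x1 + 2*x2 = 24, 0 <= x_i <= 9
Step 1: y^k = 0.0, reduced costs: (9.0, 14.0)
  x^k = (0.0, 0.0), subgradient = b - a^T x = 24.0
  y^{k+1} = 0.0 + 0.2*24.0 = 4.8
Step 2: y^k = 4.8, reduced costs: (-0.6, 4.4)
  x^k = (9.0, 0.0), subgradient = b - a^T x = 6.0
  y^{k+1} = 4.8 + 0.2*6.0 = 6.0
Step 3: y^k = 6.0, reduced costs: (-3.0, 2.0)
  x^k = (9.0, 0.0), subgradient = b - a^T x = 6.0
  y^{k+1} = 6.0 + 0.2*6.0 = 7.2
Dual objective at y_3 = 7.2: reduced costs (-5.4, -0.4), box minimizer x = (9.0, 9.0)
g(y_3) = b*y + (c1 - a1*y)*x1 + (c2 - a2*y)*x2 = 24*7.2 + (-5.4)*9.0 + (-0.4)*9.0 = 172.8 - 48.6 - 3.6 = 120.6


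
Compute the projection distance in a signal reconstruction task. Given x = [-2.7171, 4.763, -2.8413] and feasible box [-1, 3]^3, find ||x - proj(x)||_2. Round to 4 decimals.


Project each component onto [-1, 3].
clip(-2.7171) = -1.0, clip(4.763) = 3.0, clip(-2.8413) = -1.0
Projection = [-1.0, 3.0, -1.0]
Squared diffs: [2.9484, 3.1082, 3.3904]
Distance = sqrt(9.447) = 3.0736


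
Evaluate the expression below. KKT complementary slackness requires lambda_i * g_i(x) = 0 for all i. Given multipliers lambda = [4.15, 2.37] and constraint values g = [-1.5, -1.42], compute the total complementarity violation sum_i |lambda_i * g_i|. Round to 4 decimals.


KKT complementary slackness check:
lambda_1 * g_1 = 4.15 * -1.5 = -6.225
lambda_2 * g_2 = 2.37 * -1.42 = -3.3654
Total violation = 6.225 + 3.3654 = 9.5904


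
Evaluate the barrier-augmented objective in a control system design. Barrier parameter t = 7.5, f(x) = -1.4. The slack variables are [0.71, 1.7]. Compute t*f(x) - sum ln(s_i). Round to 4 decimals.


Step 1: Compute log-barrier.
ln values: [-0.3425, 0.5306]
phi = -(-0.3425 + 0.5306) = -0.1881
Step 2: Compute augmented objective.
t*f(x) = 7.5*-1.4 = -10.5
Total = -10.5 - 0.1881 = -10.6881


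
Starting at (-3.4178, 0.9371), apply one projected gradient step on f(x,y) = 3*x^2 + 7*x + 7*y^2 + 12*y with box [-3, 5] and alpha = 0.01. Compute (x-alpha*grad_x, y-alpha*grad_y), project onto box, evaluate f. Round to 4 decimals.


Step 1: Compute gradient at (-3.4178, 0.9371).
grad_x = 2*3*-3.4178 + 7 = -13.5068
grad_y = 2*7*0.9371 + 12 = 25.1194
Step 2: Gradient step.
x_raw = -3.4178 - 0.01*-13.5068 = -3.2827
y_raw = 0.9371 - 0.01*25.1194 = 0.6859
Step 3: Project onto [-3, 5].
x_proj = clip(-3.2827) = -3.0
y_proj = clip(0.6859) = 0.6859
Step 4: Evaluate f.
f(-3.0, 0.6859) = 17.5241


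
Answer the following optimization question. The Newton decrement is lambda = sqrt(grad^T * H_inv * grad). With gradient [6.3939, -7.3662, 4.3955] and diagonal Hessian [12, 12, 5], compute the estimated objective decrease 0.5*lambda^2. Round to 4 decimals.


Step 1: H is diagonal, so H^(-1) * g = [0.5328, -0.6139, 0.8791].
Step 2: g^T H^(-1) g = sum_i g_i^2 / H_ii
  = (6.3939)^2/12 + (-7.3662)^2/12 + (4.3955)^2/5
  = 3.4068 + 4.5217 + 3.8641 = 11.7927
Step 3: Objective decrease = 0.5 * g^T H^(-1) g = 5.8963


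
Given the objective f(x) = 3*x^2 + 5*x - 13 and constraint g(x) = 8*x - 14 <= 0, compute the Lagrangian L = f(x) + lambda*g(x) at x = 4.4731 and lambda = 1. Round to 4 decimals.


Step 1: Evaluate f(x).
f(4.4731) = 3*4.4731^2 + 5*4.4731 - 13 = 69.3914
Step 2: Evaluate g(x).
g(4.4731) = 8*4.4731 - 14 = 21.7848
Step 3: Compute Lagrangian.
L = 69.3914 + 1*21.7848 = 91.1762


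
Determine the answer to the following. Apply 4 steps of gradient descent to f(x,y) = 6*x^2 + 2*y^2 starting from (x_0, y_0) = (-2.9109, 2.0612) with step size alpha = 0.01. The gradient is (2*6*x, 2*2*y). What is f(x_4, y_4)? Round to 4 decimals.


Gradient descent on f(x,y) = 6*x^2 + 2*y^2.
Starting point: (-2.9109, 2.0612), alpha = 0.01
Step 1: grad_x = 2*6*-2.9109 = -34.9308, grad_y = 2*2*2.0612 = 8.2448
  x_1 = -2.9109 - 0.01*-34.9308 = -2.5616
  y_1 = 2.0612 - 0.01*8.2448 = 1.9788
Step 2: grad_x = 2*6*-2.5616 = -30.7391, grad_y = 2*2*1.9788 = 7.915
  x_2 = -2.5616 - 0.01*-30.7391 = -2.2542
  y_2 = 1.9788 - 0.01*7.915 = 1.8996
Step 3: grad_x = 2*6*-2.2542 = -27.0504, grad_y = 2*2*1.8996 = 7.5984
  x_3 = -2.2542 - 0.01*-27.0504 = -1.9837
  y_3 = 1.8996 - 0.01*7.5984 = 1.8236
Step 4: grad_x = 2*6*-1.9837 = -23.8044, grad_y = 2*2*1.8236 = 7.2945
  x_4 = -1.9837 - 0.01*-23.8044 = -1.7457
  y_4 = 1.8236 - 0.01*7.2945 = 1.7507
f(-1.7457, 1.7507) = 6*(-1.7457)^2 + 2*1.7507^2 = 24.4135


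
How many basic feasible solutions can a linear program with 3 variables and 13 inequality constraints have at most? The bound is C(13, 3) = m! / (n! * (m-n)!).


Each vertex corresponds to some choice of n active constraints out of m, so the number of vertices is at most C(m, n) = m! / (n!(m-n)!).
m = 13, n = 3
Numerator: 13 * 12 * 11
Denominator: 3! = 6
C(13, 3) = 286


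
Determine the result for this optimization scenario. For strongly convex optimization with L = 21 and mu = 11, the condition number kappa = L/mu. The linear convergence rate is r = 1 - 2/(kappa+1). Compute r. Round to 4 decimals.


Step 1: Compute the condition number.
kappa = L/mu = 21/11 = 1.9091
Step 2: Compute the convergence rate.
r = 1 - 2/(kappa + 1) = 1 - 2*mu/(L + mu) = (L - mu)/(L + mu) = 10/32 = 0.3125


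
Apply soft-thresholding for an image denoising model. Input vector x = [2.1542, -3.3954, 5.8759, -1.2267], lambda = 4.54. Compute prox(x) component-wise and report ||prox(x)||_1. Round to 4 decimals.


Soft-thresholding with lambda = 4.54:
prox(2.1542) = sign(2.1542)*max(|2.1542| - 4.54, 0) = 0.0
prox(-3.3954) = sign(-3.3954)*max(|-3.3954| - 4.54, 0) = 0.0
prox(5.8759) = sign(5.8759)*max(|5.8759| - 4.54, 0) = 1.3359
prox(-1.2267) = sign(-1.2267)*max(|-1.2267| - 4.54, 0) = 0.0
prox(x) = [0.0, 0.0, 1.3359, 0.0]
||prox(x)||_1 = 0.0 + 0.0 + 1.3359 + 0.0 = 1.3359


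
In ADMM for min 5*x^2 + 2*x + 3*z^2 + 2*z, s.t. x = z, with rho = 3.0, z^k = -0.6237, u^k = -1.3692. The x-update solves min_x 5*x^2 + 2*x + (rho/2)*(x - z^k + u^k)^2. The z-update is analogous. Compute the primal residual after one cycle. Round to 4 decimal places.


ADMM iteration with rho = 3.0, z^k = -0.6237, u^k = -1.3692
Step 1: x-update.
Minimize 5*x^2 + 2*x + (3.0/2)*(x + 0.6237 - 1.3692)^2
FOC: (2*5 + 3.0)*x = -2 + 3.0*(-0.6237 + 1.3692)
x^{k+1} = 0.0182
Step 2: z-update.
Minimize 3*z^2 + 2*z + (3.0/2)*(0.0182 - z - 1.3692)^2
FOC: (2*3 + 3.0)*z = -2 + 3.0*(0.0182 - 1.3692)
z^{k+1} = -0.6726
Step 3: u-update.
u^{k+1} = -1.3692 + 0.0182 + 0.6726 = -0.6784
Step 4: Primal residual = |0.0182 + 0.6726| = 0.6908


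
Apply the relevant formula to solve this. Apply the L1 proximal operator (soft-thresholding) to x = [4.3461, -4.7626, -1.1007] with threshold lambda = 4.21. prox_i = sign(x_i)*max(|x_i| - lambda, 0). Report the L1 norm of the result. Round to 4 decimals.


Soft-thresholding with lambda = 4.21:
prox(4.3461) = sign(4.3461)*max(|4.3461| - 4.21, 0) = 0.1361
prox(-4.7626) = sign(-4.7626)*max(|-4.7626| - 4.21, 0) = -0.5526
prox(-1.1007) = sign(-1.1007)*max(|-1.1007| - 4.21, 0) = 0.0
prox(x) = [0.1361, -0.5526, 0.0]
||prox(x)||_1 = 0.1361 + 0.5526 + 0.0 = 0.6887


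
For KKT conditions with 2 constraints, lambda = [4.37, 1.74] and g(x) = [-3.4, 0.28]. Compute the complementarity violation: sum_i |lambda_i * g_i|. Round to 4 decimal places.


KKT complementary slackness check:
lambda_1 * g_1 = 4.37 * -3.4 = -14.858
lambda_2 * g_2 = 1.74 * 0.28 = 0.4872
Total violation = 14.858 + 0.4872 = 15.3452


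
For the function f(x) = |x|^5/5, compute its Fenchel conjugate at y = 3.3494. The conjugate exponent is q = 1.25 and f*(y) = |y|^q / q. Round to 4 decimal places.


The conjugate exponent q satisfies 1/p + 1/q = 1.
p = 5, so q = 5/(5 - 1) = 1.25
|y|^q = 3.3494^1.25 = 4.5312
f*(3.3494) = 4.5312 / 1.25 = 3.6249


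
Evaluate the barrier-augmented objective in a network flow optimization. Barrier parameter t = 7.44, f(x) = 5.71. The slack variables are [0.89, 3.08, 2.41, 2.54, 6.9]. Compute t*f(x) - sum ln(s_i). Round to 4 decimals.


Step 1: Compute log-barrier.
ln values: [-0.1165, 1.1249, 0.8796, 0.9322, 1.9315]
phi = -(-0.1165 + 1.1249 + 0.8796 + 0.9322 + 1.9315) = -4.7517
Step 2: Compute augmented objective.
t*f(x) = 7.44*5.71 = 42.4824
Total = 42.4824 - 4.7517 = 37.7307


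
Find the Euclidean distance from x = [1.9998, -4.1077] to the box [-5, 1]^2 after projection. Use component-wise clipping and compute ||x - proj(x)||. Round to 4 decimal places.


Project each component onto [-5, 1].
clip(1.9998) = 1.0, clip(-4.1077) = -4.1077
Projection = [1.0, -4.1077]
Squared diffs: [0.9996, 0.0]
Distance = sqrt(0.9996) = 0.9998


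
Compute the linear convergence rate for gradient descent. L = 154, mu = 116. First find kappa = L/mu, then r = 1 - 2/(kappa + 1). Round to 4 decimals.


Step 1: Compute the condition number.
kappa = L/mu = 154/116 = 1.3276
Step 2: Compute the convergence rate.
r = 1 - 2/(kappa + 1) = 1 - 2*mu/(L + mu) = (L - mu)/(L + mu) = 38/270 = 0.1407


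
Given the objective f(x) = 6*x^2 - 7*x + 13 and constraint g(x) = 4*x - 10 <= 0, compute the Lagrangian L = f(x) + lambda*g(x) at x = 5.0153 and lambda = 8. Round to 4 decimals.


Step 1: Evaluate f(x).
f(5.0153) = 6*5.0153^2 - 7*5.0153 + 13 = 128.8123
Step 2: Evaluate g(x).
g(5.0153) = 4*5.0153 - 10 = 10.0612
Step 3: Compute Lagrangian.
L = 128.8123 + 8*10.0612 = 209.3019


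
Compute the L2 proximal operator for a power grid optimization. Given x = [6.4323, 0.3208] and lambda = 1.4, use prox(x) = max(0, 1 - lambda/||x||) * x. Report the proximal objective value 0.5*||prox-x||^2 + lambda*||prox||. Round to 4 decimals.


Step 1: Compute ||x||.
||x|| = 6.4403
Step 2: Compute scaling factor.
scale = max(0, 1 - 1.4/6.4403) = 0.7826
Step 3: prox(x) = [5.034, 0.2511]
||prox(x)|| = 5.0403
Step 4: Proximal objective.
0.5*||prox-x||^2 = 0.98
lambda*||prox|| = 7.0564
Total = 8.0364
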